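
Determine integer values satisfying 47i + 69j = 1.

Step 1: Check solvability.
gcd(47, 69) = 1
Since 1 divides 1, solutions exist.

Step 2: Apply extended Euclidean algorithm to find gcd.
We find integers such that 47*x0 + 69*y0 = 1

Step 3: Scale the particular solution.
Multiply by 1/1 = 1:
i = -22, j = 15

Step 4: Verify.
47*(-22) + 69*(15) = 1 = 1 ✓

i = -22, j = 15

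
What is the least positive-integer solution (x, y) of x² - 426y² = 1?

We seek the smallest positive integers (x, y) with x² - 426y² = 1, i.e., x² = 426y² + 1.
Try successive y values:
y = 1: x² = 426·1² + 1 = 427, not a perfect square
y = 2: x² = 426·2² + 1 = 1705, not a perfect square
y = 3: x² = 426·3² + 1 = 3835, not a perfect square
... continuing the search (or via continued fractions) ...
y = 4300: x² = 426·4300² + 1 = 7876740001, x = 88751 ✓

Verify: 88751² - 426·4300² = 7876740001 - 7876740000 = 1 ✓

x = 88751, y = 4300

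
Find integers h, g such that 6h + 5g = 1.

Step 1: Check solvability.
gcd(6, 5) = 1
Since 1 divides 1, solutions exist.

Step 2: Apply extended Euclidean algorithm to find gcd.
We find integers such that 6*x0 + 5*y0 = 1

Step 3: Scale the particular solution.
Multiply by 1/1 = 1:
h = 1, g = -1

Step 4: Verify.
6*(1) + 5*(-1) = 1 = 1 ✓

h = 1, g = -1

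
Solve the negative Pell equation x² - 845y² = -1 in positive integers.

We need x² = 845y² - 1. Try successive y:
y = 1: x² = 845·1² - 1 = 844, not a perfect square
y = 2: x² = 845·2² - 1 = 3379, not a perfect square
y = 3: x² = 845·3² - 1 = 7604, not a perfect square
...
y = 421: x² = 845·421² - 1 = 149768644 = 12238² ✓
Check: 12238² - 845·421² = 149768644 - 149768645 = -1 ✓

x = 12238, y = 421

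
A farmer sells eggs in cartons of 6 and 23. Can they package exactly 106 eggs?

We need non-negative a, b with 6a + 23b = 106.
gcd(6, 23) = 1 divides 106.
Try a = 10: 23b = 106 - 60 = 46, so b = 2.
One way: 10 cartons of 6 and 2 cartons of 23.

Yes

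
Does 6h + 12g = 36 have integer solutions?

Step 1: Compute gcd(6, 12).
gcd(6, 12) = 6

Step 2: Check divisibility.
Does 6 divide 36? 36 = 6 x 6, so yes.

By the theorem on linear Diophantine equations, 6h + 12g = 36 has integer solutions if and only if gcd(6, 12) divides 36. Since 6 | 36, solutions exist.

Yes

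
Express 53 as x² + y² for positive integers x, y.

We need to find integers x, y > 0 such that x² + y² = 53.
Trying x = 2: y² = 53 - 2² = 53 - 4 = 49
y = 7
Check: 2² + 7² = 4 + 49 = 53 ✓

53 = 2² + 7²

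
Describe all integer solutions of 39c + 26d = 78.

Step 1: Compute gcd(39, 26) = 13.
Since 13 divides 78, solutions exist.

Step 2: Find a particular solution using extended Euclidean algorithm.
We get c₀ = 6, d₀ = -6.
Check: 39*6 + 26*-6 = 78 = 78 ✓

Step 3: Write the general solution.
c = 6 + (26/13)t = 6 + 2t
d = -6 - (39/13)t = -6 - 3t
for any integer t.

c = 6 + 2t, d = -6 - 3t for integer t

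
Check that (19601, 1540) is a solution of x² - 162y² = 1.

Compute x² = 19601² = 384199201
Compute 162y² = 162·1540² = 162·2371600 = 384199200
x² - 162y² = 384199201 - 384199200 = 1
Since this equals 1, (19601, 1540) is a solution.

Yes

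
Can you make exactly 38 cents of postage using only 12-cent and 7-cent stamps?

We need non-negative x, y with 12x + 7y = 38.
gcd(12, 7) = 1 divides 38, so integer solutions exist.
Search for a non-negative one: x = 2 gives 7y = 38 - 24 = 14, so y = 2.
Check: 12·2 + 7·2 = 38 ✓

Yes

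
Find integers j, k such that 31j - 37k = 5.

Step 1: Check solvability.
gcd(31, 37) = 1
Since 1 divides 5, solutions exist.

Step 2: Apply extended Euclidean algorithm to find gcd.
We find integers such that 31*x0 + 37*y0 = 1

Step 3: Scale the particular solution.
Multiply by 5/1 = 5:
j = 30, k = 25

Step 4: Verify.
31*(30) - 37*(25) = 5 = 5 ✓

j = 30, k = 25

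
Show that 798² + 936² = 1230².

Compute a² + b² = 798² + 936² = 636804 + 876096 = 1512900
Compute c² = 1230² = 1512900
Since 1512900 = 1512900, confirmed.

Yes, it is a Pythagorean triple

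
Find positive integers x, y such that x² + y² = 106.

Search for x with 106 - x² a perfect square.
x = 5: 106 - 5² = 106 - 25 = 81 = 9² ✓
So x = 5, y = 9.

x = 5, y = 9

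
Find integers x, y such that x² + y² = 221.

We need to find integers x, y > 0 such that x² + y² = 221.
Trying x = 5: y² = 221 - 5² = 221 - 25 = 196
y = 14
Check: 5² + 14² = 25 + 196 = 221 ✓

221 = 5² + 14²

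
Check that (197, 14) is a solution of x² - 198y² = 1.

Compute x² = 197² = 38809
Compute 198y² = 198·14² = 198·196 = 38808
x² - 198y² = 38809 - 38808 = 1
Since this equals 1, (197, 14) is a solution.

Yes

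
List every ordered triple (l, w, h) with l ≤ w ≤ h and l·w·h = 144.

Iterate l from 1 to ⌊144^(1/3)⌋. For each l dividing 144, iterate w ≥ l with w dividing 144/l, and set h = 144/(l·w).
Triples found (18): (1×1×144), (1×2×72), (1×3×48), (1×4×36), (1×6×24), (1×8×18), (1×9×16), (1×12×12), (2×2×36), (2×3×24), (2×4×18), (2×6×12), (2×8×9), (3×3×16), (3×4×12), (3×6×8), (4×4×9), (4×6×6)

(1×1×144), (1×2×72), (1×3×48), (1×4×36), (1×6×24), (1×8×18), (1×9×16), (1×12×12), (2×2×36), (2×3×24), (2×4×18), (2×6×12), (2×8×9), (3×3×16), (3×4×12), (3×6×8), (4×4×9), (4×6×6)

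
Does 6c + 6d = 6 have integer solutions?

Step 1: Compute gcd(6, 6).
gcd(6, 6) = 6

Step 2: Check divisibility.
Does 6 divide 6? 6 = 6 x 1, so yes.

By the theorem on linear Diophantine equations, 6c + 6d = 6 has integer solutions if and only if gcd(6, 6) divides 6. Since 6 | 6, solutions exist.

Yes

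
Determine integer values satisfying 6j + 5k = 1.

Step 1: Check solvability.
gcd(6, 5) = 1
Since 1 divides 1, solutions exist.

Step 2: Apply extended Euclidean algorithm to find gcd.
We find integers such that 6*x0 + 5*y0 = 1

Step 3: Scale the particular solution.
Multiply by 1/1 = 1:
j = 1, k = -1

Step 4: Verify.
6*(1) + 5*(-1) = 1 = 1 ✓

j = 1, k = -1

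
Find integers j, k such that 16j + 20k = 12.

Step 1: Check solvability.
gcd(16, 20) = 4
Since 4 divides 12, solutions exist.

Step 2: Apply extended Euclidean algorithm to find gcd.
We find integers such that 16*x0 + 20*y0 = 4

Step 3: Scale the particular solution.
Multiply by 12/4 = 3:
j = -3, k = 3

Step 4: Verify.
16*(-3) + 20*(3) = 12 = 12 ✓

j = -3, k = 3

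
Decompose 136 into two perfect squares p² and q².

We need to find integers p, q > 0 such that p² + q² = 136.
Trying p = 6: q² = 136 - 6² = 136 - 36 = 100
q = 10
Check: 6² + 10² = 36 + 100 = 136 ✓

136 = 6² + 10²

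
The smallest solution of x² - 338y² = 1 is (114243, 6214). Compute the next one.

Solutions to x² - Dy² = 1 are generated by powers of (x₀ + y₀√D).
The next solution satisfies x₁ + y₁√338 = (x₀ + y₀√338)², giving:
x₁ = x₀² + 338y₀² = 114243² + 338·6214² = 13051463049 + 13051463048 = 26102926097
y₁ = 2x₀y₀ = 2·114243·6214 = 1419812004

Verify: 26102926097² - 338·1419812004² = 681362750825443653409 - 681362750825443653408 = 1 ✓

x = 26102926097, y = 1419812004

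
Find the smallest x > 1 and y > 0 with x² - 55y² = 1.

We seek the smallest positive integers (x, y) with x² - 55y² = 1, i.e., x² = 55y² + 1.
Try successive y values:
y = 1: x² = 55·1² + 1 = 56, not a perfect square
y = 2: x² = 55·2² + 1 = 221, not a perfect square
y = 3: x² = 55·3² + 1 = 496, not a perfect square
... continuing the search (or via continued fractions) ...
y = 12: x² = 55·12² + 1 = 7921, x = 89 ✓

Verify: 89² - 55·12² = 7921 - 7920 = 1 ✓

x = 89, y = 12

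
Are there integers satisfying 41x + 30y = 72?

Step 1: Compute gcd(41, 30).
gcd(41, 30) = 1

Step 2: Check divisibility.
Does 1 divide 72? 72 = 1 x 72, so yes.

By the theorem on linear Diophantine equations, 41x + 30y = 72 has integer solutions if and only if gcd(41, 30) divides 72. Since 1 | 72, solutions exist.

Yes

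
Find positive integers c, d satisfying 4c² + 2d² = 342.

Try small values of c and check whether (342 - 4c²)/2 is a perfect square.
c = 9: 4·9² = 324, so 2d² = 342 - 324 = 18, giving d² = 9, d = 3.
Check: 4·9² + 2·3² = 324 + 18 = 342 ✓

c = 9, d = 3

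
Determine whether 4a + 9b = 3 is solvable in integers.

Step 1: Compute gcd(4, 9).
gcd(4, 9) = 1

Step 2: Check divisibility.
Does 1 divide 3? 3 = 1 x 3, so yes.

By the theorem on linear Diophantine equations, 4a + 9b = 3 has integer solutions if and only if gcd(4, 9) divides 3. Since 1 | 3, solutions exist.

Yes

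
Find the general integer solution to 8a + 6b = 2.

Step 1: Compute gcd(8, 6) = 2.
Since 2 divides 2, solutions exist.

Step 2: Find a particular solution using extended Euclidean algorithm.
We get a₀ = 1, b₀ = -1.
Check: 8*1 + 6*-1 = 2 = 2 ✓

Step 3: Write the general solution.
a = 1 + (6/2)t = 1 + 3t
b = -1 - (8/2)t = -1 - 4t
for any integer t.

a = 1 + 3t, b = -1 - 4t for integer t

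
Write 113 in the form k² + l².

We need to find integers k, l > 0 such that k² + l² = 113.
Trying k = 7: l² = 113 - 7² = 113 - 49 = 64
l = 8
Check: 7² + 8² = 49 + 64 = 113 ✓

113 = 7² + 8²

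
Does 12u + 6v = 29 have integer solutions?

Step 1: Compute gcd(12, 6).
gcd(12, 6) = 6

Step 2: Check divisibility.
Does 6 divide 29? 29 = 6 x 4 + 5, so no.

By the theorem on linear Diophantine equations, 12u + 6v = 29 has integer solutions if and only if gcd(12, 6) divides 29. Since 6 does not divide 29, no solutions exist.

No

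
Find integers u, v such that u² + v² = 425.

We need to find integers u, v > 0 such that u² + v² = 425.
Trying u = 5: v² = 425 - 5² = 425 - 25 = 400
v = 20
Check: 5² + 20² = 25 + 400 = 425 ✓

425 = 5² + 20²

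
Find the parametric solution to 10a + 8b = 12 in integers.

Step 1: Compute gcd(10, 8) = 2.
Since 2 divides 12, solutions exist.

Step 2: Find a particular solution using extended Euclidean algorithm.
We get a₀ = 6, b₀ = -6.
Check: 10*6 + 8*-6 = 12 = 12 ✓

Step 3: Write the general solution.
a = 6 + (8/2)t = 6 + 4t
b = -6 - (10/2)t = -6 - 5t
for any integer t.

a = 6 + 4t, b = -6 - 5t for integer t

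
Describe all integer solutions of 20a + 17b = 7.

Step 1: Compute gcd(20, 17) = 1.
Since 1 divides 7, solutions exist.

Step 2: Find a particular solution using extended Euclidean algorithm.
We get a₀ = 42, b₀ = -49.
Check: 20*42 + 17*-49 = 7 = 7 ✓

Step 3: Write the general solution.
a = 42 + (17/1)t = 42 + 17t
b = -49 - (20/1)t = -49 - 20t
for any integer t.

a = 42 + 17t, b = -49 - 20t for integer t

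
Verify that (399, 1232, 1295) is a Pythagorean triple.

Compute a² + b² = 399² + 1232² = 159201 + 1517824 = 1677025
Compute c² = 1295² = 1677025
Since 1677025 = 1677025, confirmed.

Yes, it is a Pythagorean triple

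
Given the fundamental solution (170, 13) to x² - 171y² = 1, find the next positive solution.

Solutions to x² - Dy² = 1 are generated by powers of (x₀ + y₀√D).
The next solution satisfies x₁ + y₁√171 = (x₀ + y₀√171)², giving:
x₁ = x₀² + 171y₀² = 170² + 171·13² = 28900 + 28899 = 57799
y₁ = 2x₀y₀ = 2·170·13 = 4420

Verify: 57799² - 171·4420² = 3340724401 - 3340724400 = 1 ✓

x = 57799, y = 4420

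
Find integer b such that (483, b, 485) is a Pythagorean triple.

b² = c² - a² = 485² - 483² = 235225 - 233289 = 1936
b = sqrt(1936) = 44

44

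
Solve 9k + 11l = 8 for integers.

Step 1: Check solvability.
gcd(9, 11) = 1
Since 1 divides 8, solutions exist.

Step 2: Apply extended Euclidean algorithm to find gcd.
We find integers such that 9*x0 + 11*y0 = 1

Step 3: Scale the particular solution.
Multiply by 8/1 = 8:
k = 40, l = -32

Step 4: Verify.
9*(40) + 11*(-32) = 8 = 8 ✓

k = 40, l = -32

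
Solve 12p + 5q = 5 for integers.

Step 1: Check solvability.
gcd(12, 5) = 1
Since 1 divides 5, solutions exist.

Step 2: Apply extended Euclidean algorithm to find gcd.
We find integers such that 12*x0 + 5*y0 = 1

Step 3: Scale the particular solution.
Multiply by 5/1 = 5:
p = -10, q = 25

Step 4: Verify.
12*(-10) + 5*(25) = 5 = 5 ✓

p = -10, q = 25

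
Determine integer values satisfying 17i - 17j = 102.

Step 1: Check solvability.
gcd(17, 17) = 17
Since 17 divides 102, solutions exist.

Step 2: Apply extended Euclidean algorithm to find gcd.
We find integers such that 17*x0 + 17*y0 = 17

Step 3: Scale the particular solution.
Multiply by 102/17 = 6:
i = 0, j = -6

Step 4: Verify.
17*(0) - 17*(-6) = 102 = 102 ✓

i = 0, j = -6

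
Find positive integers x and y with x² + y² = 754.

We need to find integers x, y > 0 such that x² + y² = 754.
Trying x = 5: y² = 754 - 5² = 754 - 25 = 729
y = 27
Check: 5² + 27² = 25 + 729 = 754 ✓

754 = 5² + 27²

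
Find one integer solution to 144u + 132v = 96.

Step 1: Check solvability.
gcd(144, 132) = 12
Since 12 divides 96, solutions exist.

Step 2: Apply extended Euclidean algorithm to find gcd.
We find integers such that 144*x0 + 132*y0 = 12

Step 3: Scale the particular solution.
Multiply by 96/12 = 8:
u = 8, v = -8

Step 4: Verify.
144*(8) + 132*(-8) = 96 = 96 ✓

u = 8, v = -8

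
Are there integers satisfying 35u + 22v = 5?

Step 1: Compute gcd(35, 22).
gcd(35, 22) = 1

Step 2: Check divisibility.
Does 1 divide 5? 5 = 1 x 5, so yes.

By the theorem on linear Diophantine equations, 35u + 22v = 5 has integer solutions if and only if gcd(35, 22) divides 5. Since 1 | 5, solutions exist.

Yes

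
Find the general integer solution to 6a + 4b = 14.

Step 1: Compute gcd(6, 4) = 2.
Since 2 divides 14, solutions exist.

Step 2: Find a particular solution using extended Euclidean algorithm.
We get a₀ = 7, b₀ = -7.
Check: 6*7 + 4*-7 = 14 = 14 ✓

Step 3: Write the general solution.
a = 7 + (4/2)t = 7 + 2t
b = -7 - (6/2)t = -7 - 3t
for any integer t.

a = 7 + 2t, b = -7 - 3t for integer t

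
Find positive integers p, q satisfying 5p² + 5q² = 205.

Try small values of p and check whether (205 - 5p²)/5 is a perfect square.
p = 4: 5·4² = 80, so 5q² = 205 - 80 = 125, giving q² = 25, q = 5.
Check: 5·4² + 5·5² = 80 + 125 = 205 ✓

p = 4, q = 5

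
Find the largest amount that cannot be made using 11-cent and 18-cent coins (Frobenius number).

For two coprime denominations a and b, the Frobenius number (largest value not representable as a non-negative combination) is ab - a - b.
Here gcd(11, 18) = 1, so they are coprime.
F(11, 18) = 11·18 - 11 - 18 = 198 - 29 = 169

169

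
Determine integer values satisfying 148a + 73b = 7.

Step 1: Check solvability.
gcd(148, 73) = 1
Since 1 divides 7, solutions exist.

Step 2: Apply extended Euclidean algorithm to find gcd.
We find integers such that 148*x0 + 73*y0 = 1

Step 3: Scale the particular solution.
Multiply by 7/1 = 7:
a = -252, b = 511

Step 4: Verify.
148*(-252) + 73*(511) = 7 = 7 ✓

a = -252, b = 511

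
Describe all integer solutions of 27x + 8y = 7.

Step 1: Compute gcd(27, 8) = 1.
Since 1 divides 7, solutions exist.

Step 2: Find a particular solution using extended Euclidean algorithm.
We get x₀ = 21, y₀ = -70.
Check: 27*21 + 8*-70 = 7 = 7 ✓

Step 3: Write the general solution.
x = 21 + (8/1)t = 21 + 8t
y = -70 - (27/1)t = -70 - 27t
for any integer t.

x = 21 + 8t, y = -70 - 27t for integer t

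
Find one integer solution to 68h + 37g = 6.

Step 1: Check solvability.
gcd(68, 37) = 1
Since 1 divides 6, solutions exist.

Step 2: Apply extended Euclidean algorithm to find gcd.
We find integers such that 68*x0 + 37*y0 = 1

Step 3: Scale the particular solution.
Multiply by 6/1 = 6:
h = 36, g = -66

Step 4: Verify.
68*(36) + 37*(-66) = 6 = 6 ✓

h = 36, g = -66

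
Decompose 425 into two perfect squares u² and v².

We need to find integers u, v > 0 such that u² + v² = 425.
Trying u = 5: v² = 425 - 5² = 425 - 25 = 400
v = 20
Check: 5² + 20² = 25 + 400 = 425 ✓

425 = 5² + 20²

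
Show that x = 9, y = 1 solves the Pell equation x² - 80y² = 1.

Compute x² = 9² = 81
Compute 80y² = 80·1² = 80·1 = 80
x² - 80y² = 81 - 80 = 1
Since this equals 1, (9, 1) is a solution.

Yes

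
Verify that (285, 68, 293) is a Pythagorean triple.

Compute a² + b²:
285² + 68² = 81225 + 4624 = 85849
Compute c²:
293² = 85849
Since 85849 = 85849, it is a Pythagorean triple.

Yes, it is a Pythagorean triple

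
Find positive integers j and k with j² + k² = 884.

We need to find integers j, k > 0 such that j² + k² = 884.
Trying j = 10: k² = 884 - 10² = 884 - 100 = 784
k = 28
Check: 10² + 28² = 100 + 784 = 884 ✓

884 = 10² + 28²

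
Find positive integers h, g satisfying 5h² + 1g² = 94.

Try small values of h and check whether (94 - 5h²)/1 is a perfect square.
h = 3: 5·3² = 45, so 1g² = 94 - 45 = 49, giving g² = 49, g = 7.
Check: 5·3² + 1·7² = 45 + 49 = 94 ✓

h = 3, g = 7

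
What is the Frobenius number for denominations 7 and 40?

For two coprime denominations a and b, the Frobenius number (largest value not representable as a non-negative combination) is ab - a - b.
Here gcd(7, 40) = 1, so they are coprime.
F(7, 40) = 7·40 - 7 - 40 = 280 - 47 = 233

233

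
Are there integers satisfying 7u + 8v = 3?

Step 1: Compute gcd(7, 8).
gcd(7, 8) = 1

Step 2: Check divisibility.
Does 1 divide 3? 3 = 1 x 3, so yes.

By the theorem on linear Diophantine equations, 7u + 8v = 3 has integer solutions if and only if gcd(7, 8) divides 3. Since 1 | 3, solutions exist.

Yes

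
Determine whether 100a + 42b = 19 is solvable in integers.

Step 1: Compute gcd(100, 42).
gcd(100, 42) = 2

Step 2: Check divisibility.
Does 2 divide 19? 19 = 2 x 9 + 1, so no.

By the theorem on linear Diophantine equations, 100a + 42b = 19 has integer solutions if and only if gcd(100, 42) divides 19. Since 2 does not divide 19, no solutions exist.

No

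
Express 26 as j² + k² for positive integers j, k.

We need to find integers j, k > 0 such that j² + k² = 26.
Trying j = 1: k² = 26 - 1² = 26 - 1 = 25
k = 5
Check: 1² + 5² = 1 + 25 = 26 ✓

26 = 1² + 5²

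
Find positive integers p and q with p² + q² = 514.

We need to find integers p, q > 0 such that p² + q² = 514.
Trying p = 15: q² = 514 - 15² = 514 - 225 = 289
q = 17
Check: 15² + 17² = 225 + 289 = 514 ✓

514 = 15² + 17²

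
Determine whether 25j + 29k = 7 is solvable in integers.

Step 1: Compute gcd(25, 29).
gcd(25, 29) = 1

Step 2: Check divisibility.
Does 1 divide 7? 7 = 1 x 7, so yes.

By the theorem on linear Diophantine equations, 25j + 29k = 7 has integer solutions if and only if gcd(25, 29) divides 7. Since 1 | 7, solutions exist.

Yes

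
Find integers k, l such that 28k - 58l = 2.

Step 1: Check solvability.
gcd(28, 58) = 2
Since 2 divides 2, solutions exist.

Step 2: Apply extended Euclidean algorithm to find gcd.
We find integers such that 28*x0 + 58*y0 = 2

Step 3: Scale the particular solution.
Multiply by 2/2 = 1:
k = -2, l = -1

Step 4: Verify.
28*(-2) - 58*(-1) = 2 = 2 ✓

k = -2, l = -1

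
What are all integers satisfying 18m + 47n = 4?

Step 1: Compute gcd(18, 47) = 1.
Since 1 divides 4, solutions exist.

Step 2: Find a particular solution using extended Euclidean algorithm.
We get m₀ = -52, n₀ = 20.
Check: 18*-52 + 47*20 = 4 = 4 ✓

Step 3: Write the general solution.
m = -52 + (47/1)t = -52 + 47t
n = 20 - (18/1)t = 20 - 18t
for any integer t.

m = -52 + 47t, n = 20 - 18t for integer t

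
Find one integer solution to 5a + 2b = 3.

Step 1: Check solvability.
gcd(5, 2) = 1
Since 1 divides 3, solutions exist.

Step 2: Apply extended Euclidean algorithm to find gcd.
We find integers such that 5*x0 + 2*y0 = 1

Step 3: Scale the particular solution.
Multiply by 3/1 = 3:
a = 3, b = -6

Step 4: Verify.
5*(3) + 2*(-6) = 3 = 3 ✓

a = 3, b = -6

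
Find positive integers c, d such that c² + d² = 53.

Search for c with 53 - c² a perfect square.
c = 2: 53 - 2² = 53 - 4 = 49 = 7² ✓
So c = 2, d = 7.

c = 2, d = 7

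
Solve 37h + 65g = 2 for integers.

Step 1: Check solvability.
gcd(37, 65) = 1
Since 1 divides 2, solutions exist.

Step 2: Apply extended Euclidean algorithm to find gcd.
We find integers such that 37*x0 + 65*y0 = 1

Step 3: Scale the particular solution.
Multiply by 2/1 = 2:
h = -14, g = 8

Step 4: Verify.
37*(-14) + 65*(8) = 2 = 2 ✓

h = -14, g = 8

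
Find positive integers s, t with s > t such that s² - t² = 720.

Factor: s² - t² = (s+t)(s-t) = 720.
We need two factors of 720 with the same parity.
Use s+t = 360 and s-t = 2 (product 360·2 = 720).
Adding: 2s = 362, so s = 181.
Subtracting: 2t = 358, so t = 179.
Check: 181² - 179² = 32761 - 32041 = 720 ✓

s = 181, t = 179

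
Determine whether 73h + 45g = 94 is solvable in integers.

Step 1: Compute gcd(73, 45).
gcd(73, 45) = 1

Step 2: Check divisibility.
Does 1 divide 94? 94 = 1 x 94, so yes.

By the theorem on linear Diophantine equations, 73h + 45g = 94 has integer solutions if and only if gcd(73, 45) divides 94. Since 1 | 94, solutions exist.

Yes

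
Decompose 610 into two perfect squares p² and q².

We need to find integers p, q > 0 such that p² + q² = 610.
Trying p = 9: q² = 610 - 9² = 610 - 81 = 529
q = 23
Check: 9² + 23² = 81 + 529 = 610 ✓

610 = 9² + 23²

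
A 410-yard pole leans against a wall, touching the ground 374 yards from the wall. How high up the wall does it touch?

The ladder, wall, and ground form a right triangle with hypotenuse 410 and one leg 374.
By the Pythagorean theorem: h² = 410² - 374² = 168100 - 139876 = 28224
h = √28224 = 168 yards

168 yards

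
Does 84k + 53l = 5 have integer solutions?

Step 1: Compute gcd(84, 53).
gcd(84, 53) = 1

Step 2: Check divisibility.
Does 1 divide 5? 5 = 1 x 5, so yes.

By the theorem on linear Diophantine equations, 84k + 53l = 5 has integer solutions if and only if gcd(84, 53) divides 5. Since 1 | 5, solutions exist.

Yes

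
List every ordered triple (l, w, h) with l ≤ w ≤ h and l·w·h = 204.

Iterate l from 1 to ⌊204^(1/3)⌋. For each l dividing 204, iterate w ≥ l with w dividing 204/l, and set h = 204/(l·w).
Triples found (10): (1×1×204), (1×2×102), (1×3×68), (1×4×51), (1×6×34), (1×12×17), (2×2×51), (2×3×34), (2×6×17), (3×4×17)

(1×1×204), (1×2×102), (1×3×68), (1×4×51), (1×6×34), (1×12×17), (2×2×51), (2×3×34), (2×6×17), (3×4×17)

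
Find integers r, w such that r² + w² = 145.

We need to find integers r, w > 0 such that r² + w² = 145.
Trying r = 1: w² = 145 - 1² = 145 - 1 = 144
w = 12
Check: 1² + 12² = 1 + 144 = 145 ✓

145 = 1² + 12²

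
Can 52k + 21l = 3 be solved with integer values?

Step 1: Compute gcd(52, 21).
gcd(52, 21) = 1

Step 2: Check divisibility.
Does 1 divide 3? 3 = 1 x 3, so yes.

By the theorem on linear Diophantine equations, 52k + 21l = 3 has integer solutions if and only if gcd(52, 21) divides 3. Since 1 | 3, solutions exist.

Yes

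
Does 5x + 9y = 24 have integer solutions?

Step 1: Compute gcd(5, 9).
gcd(5, 9) = 1

Step 2: Check divisibility.
Does 1 divide 24? 24 = 1 x 24, so yes.

By the theorem on linear Diophantine equations, 5x + 9y = 24 has integer solutions if and only if gcd(5, 9) divides 24. Since 1 | 24, solutions exist.

Yes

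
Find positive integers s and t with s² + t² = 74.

We need to find integers s, t > 0 such that s² + t² = 74.
Trying s = 5: t² = 74 - 5² = 74 - 25 = 49
t = 7
Check: 5² + 7² = 25 + 49 = 74 ✓

74 = 5² + 7²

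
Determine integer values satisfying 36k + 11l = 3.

Step 1: Check solvability.
gcd(36, 11) = 1
Since 1 divides 3, solutions exist.

Step 2: Apply extended Euclidean algorithm to find gcd.
We find integers such that 36*x0 + 11*y0 = 1

Step 3: Scale the particular solution.
Multiply by 3/1 = 3:
k = 12, l = -39

Step 4: Verify.
36*(12) + 11*(-39) = 3 = 3 ✓

k = 12, l = -39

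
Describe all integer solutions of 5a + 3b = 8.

Step 1: Compute gcd(5, 3) = 1.
Since 1 divides 8, solutions exist.

Step 2: Find a particular solution using extended Euclidean algorithm.
We get a₀ = -8, b₀ = 16.
Check: 5*-8 + 3*16 = 8 = 8 ✓

Step 3: Write the general solution.
a = -8 + (3/1)t = -8 + 3t
b = 16 - (5/1)t = 16 - 5t
for any integer t.

a = -8 + 3t, b = 16 - 5t for integer t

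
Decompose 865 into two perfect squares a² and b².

We need to find integers a, b > 0 such that a² + b² = 865.
Trying a = 9: b² = 865 - 9² = 865 - 81 = 784
b = 28
Check: 9² + 28² = 81 + 784 = 865 ✓

865 = 9² + 28²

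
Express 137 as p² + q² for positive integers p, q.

We need to find integers p, q > 0 such that p² + q² = 137.
Trying p = 4: q² = 137 - 4² = 137 - 16 = 121
q = 11
Check: 4² + 11² = 16 + 121 = 137 ✓

137 = 4² + 11²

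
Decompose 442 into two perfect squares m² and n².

We need to find integers m, n > 0 such that m² + n² = 442.
Trying m = 1: n² = 442 - 1² = 442 - 1 = 441
n = 21
Check: 1² + 21² = 1 + 441 = 442 ✓

442 = 1² + 21²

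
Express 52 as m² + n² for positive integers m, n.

We need to find integers m, n > 0 such that m² + n² = 52.
Trying m = 4: n² = 52 - 4² = 52 - 16 = 36
n = 6
Check: 4² + 6² = 16 + 36 = 52 ✓

52 = 4² + 6²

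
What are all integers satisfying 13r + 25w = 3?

Step 1: Compute gcd(13, 25) = 1.
Since 1 divides 3, solutions exist.

Step 2: Find a particular solution using extended Euclidean algorithm.
We get r₀ = 6, w₀ = -3.
Check: 13*6 + 25*-3 = 3 = 3 ✓

Step 3: Write the general solution.
r = 6 + (25/1)t = 6 + 25t
w = -3 - (13/1)t = -3 - 13t
for any integer t.

r = 6 + 25t, w = -3 - 13t for integer t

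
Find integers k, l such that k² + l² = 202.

We need to find integers k, l > 0 such that k² + l² = 202.
Trying k = 9: l² = 202 - 9² = 202 - 81 = 121
l = 11
Check: 9² + 11² = 81 + 121 = 202 ✓

202 = 9² + 11²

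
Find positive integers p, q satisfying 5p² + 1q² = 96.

Try small values of p and check whether (96 - 5p²)/1 is a perfect square.
p = 4: 5·4² = 80, so 1q² = 96 - 80 = 16, giving q² = 16, q = 4.
Check: 5·4² + 1·4² = 80 + 16 = 96 ✓

p = 4, q = 4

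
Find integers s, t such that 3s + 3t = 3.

Step 1: Check solvability.
gcd(3, 3) = 3
Since 3 divides 3, solutions exist.

Step 2: Apply extended Euclidean algorithm to find gcd.
We find integers such that 3*x0 + 3*y0 = 3

Step 3: Scale the particular solution.
Multiply by 3/3 = 1:
s = 0, t = 1

Step 4: Verify.
3*(0) + 3*(1) = 3 = 3 ✓

s = 0, t = 1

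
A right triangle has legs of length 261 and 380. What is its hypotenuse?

c² = a² + b² = 261² + 380² = 68121 + 144400 = 212521
c = 461

461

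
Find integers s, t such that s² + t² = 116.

We need to find integers s, t > 0 such that s² + t² = 116.
Trying s = 4: t² = 116 - 4² = 116 - 16 = 100
t = 10
Check: 4² + 10² = 16 + 100 = 116 ✓

116 = 4² + 10²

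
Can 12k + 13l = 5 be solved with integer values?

Step 1: Compute gcd(12, 13).
gcd(12, 13) = 1

Step 2: Check divisibility.
Does 1 divide 5? 5 = 1 x 5, so yes.

By the theorem on linear Diophantine equations, 12k + 13l = 5 has integer solutions if and only if gcd(12, 13) divides 5. Since 1 | 5, solutions exist.

Yes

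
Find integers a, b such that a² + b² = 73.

We need to find integers a, b > 0 such that a² + b² = 73.
Trying a = 3: b² = 73 - 3² = 73 - 9 = 64
b = 8
Check: 3² + 8² = 9 + 64 = 73 ✓

73 = 3² + 8²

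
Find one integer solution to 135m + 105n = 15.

Step 1: Check solvability.
gcd(135, 105) = 15
Since 15 divides 15, solutions exist.

Step 2: Apply extended Euclidean algorithm to find gcd.
We find integers such that 135*x0 + 105*y0 = 15

Step 3: Scale the particular solution.
Multiply by 15/15 = 1:
m = -3, n = 4

Step 4: Verify.
135*(-3) + 105*(4) = 15 = 15 ✓

m = -3, n = 4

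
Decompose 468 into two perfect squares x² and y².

We need to find integers x, y > 0 such that x² + y² = 468.
Trying x = 12: y² = 468 - 12² = 468 - 144 = 324
y = 18
Check: 12² + 18² = 144 + 324 = 468 ✓

468 = 12² + 18²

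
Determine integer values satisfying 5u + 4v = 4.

Step 1: Check solvability.
gcd(5, 4) = 1
Since 1 divides 4, solutions exist.

Step 2: Apply extended Euclidean algorithm to find gcd.
We find integers such that 5*x0 + 4*y0 = 1

Step 3: Scale the particular solution.
Multiply by 4/1 = 4:
u = 4, v = -4

Step 4: Verify.
5*(4) + 4*(-4) = 4 = 4 ✓

u = 4, v = -4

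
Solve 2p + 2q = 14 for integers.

Step 1: Check solvability.
gcd(2, 2) = 2
Since 2 divides 14, solutions exist.

Step 2: Apply extended Euclidean algorithm to find gcd.
We find integers such that 2*x0 + 2*y0 = 2

Step 3: Scale the particular solution.
Multiply by 14/2 = 7:
p = 0, q = 7

Step 4: Verify.
2*(0) + 2*(7) = 14 = 14 ✓

p = 0, q = 7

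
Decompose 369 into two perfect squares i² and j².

We need to find integers i, j > 0 such that i² + j² = 369.
Trying i = 12: j² = 369 - 12² = 369 - 144 = 225
j = 15
Check: 12² + 15² = 144 + 225 = 369 ✓

369 = 12² + 15²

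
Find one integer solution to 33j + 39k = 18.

Step 1: Check solvability.
gcd(33, 39) = 3
Since 3 divides 18, solutions exist.

Step 2: Apply extended Euclidean algorithm to find gcd.
We find integers such that 33*x0 + 39*y0 = 3

Step 3: Scale the particular solution.
Multiply by 18/3 = 6:
j = 36, k = -30

Step 4: Verify.
33*(36) + 39*(-30) = 18 = 18 ✓

j = 36, k = -30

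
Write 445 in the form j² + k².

We need to find integers j, k > 0 such that j² + k² = 445.
Trying j = 2: k² = 445 - 2² = 445 - 4 = 441
k = 21
Check: 2² + 21² = 4 + 441 = 445 ✓

445 = 2² + 21²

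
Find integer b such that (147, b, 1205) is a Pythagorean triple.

b² = c² - a² = 1205² - 147² = 1452025 - 21609 = 1430416
b = sqrt(1430416) = 1196

1196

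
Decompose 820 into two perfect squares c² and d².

We need to find integers c, d > 0 such that c² + d² = 820.
Trying c = 6: d² = 820 - 6² = 820 - 36 = 784
d = 28
Check: 6² + 28² = 36 + 784 = 820 ✓

820 = 6² + 28²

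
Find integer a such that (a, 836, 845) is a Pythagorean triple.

a² = c² - b² = 845² - 836² = 714025 - 698896 = 15129
a = sqrt(15129) = 123

123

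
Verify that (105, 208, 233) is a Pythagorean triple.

Compute a² + b² = 105² + 208² = 11025 + 43264 = 54289
Compute c² = 233² = 54289
Since 54289 = 54289, confirmed.

Yes, it is a Pythagorean triple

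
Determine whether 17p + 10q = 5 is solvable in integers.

Step 1: Compute gcd(17, 10).
gcd(17, 10) = 1

Step 2: Check divisibility.
Does 1 divide 5? 5 = 1 x 5, so yes.

By the theorem on linear Diophantine equations, 17p + 10q = 5 has integer solutions if and only if gcd(17, 10) divides 5. Since 1 | 5, solutions exist.

Yes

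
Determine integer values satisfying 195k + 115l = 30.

Step 1: Check solvability.
gcd(195, 115) = 5
Since 5 divides 30, solutions exist.

Step 2: Apply extended Euclidean algorithm to find gcd.
We find integers such that 195*x0 + 115*y0 = 5

Step 3: Scale the particular solution.
Multiply by 30/5 = 6:
k = -60, l = 102

Step 4: Verify.
195*(-60) + 115*(102) = 30 = 30 ✓

k = -60, l = 102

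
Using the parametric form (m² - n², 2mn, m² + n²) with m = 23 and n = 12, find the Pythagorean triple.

a = m² - n² = 23² - 12² = 529 - 144 = 385
b = 2mn = 2·23·12 = 552
c = m² + n² = 529 + 144 = 673
Verify: 385² + 552² = 148225 + 304704 = 452929 = 673² ✓

(385, 552, 673)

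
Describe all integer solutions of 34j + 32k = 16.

Step 1: Compute gcd(34, 32) = 2.
Since 2 divides 16, solutions exist.

Step 2: Find a particular solution using extended Euclidean algorithm.
We get j₀ = 8, k₀ = -8.
Check: 34*8 + 32*-8 = 16 = 16 ✓

Step 3: Write the general solution.
j = 8 + (32/2)t = 8 + 16t
k = -8 - (34/2)t = -8 - 17t
for any integer t.

j = 8 + 16t, k = -8 - 17t for integer t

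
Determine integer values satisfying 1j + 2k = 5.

Step 1: Check solvability.
gcd(1, 2) = 1
Since 1 divides 5, solutions exist.

Step 2: Apply extended Euclidean algorithm to find gcd.
We find integers such that 1*x0 + 2*y0 = 1

Step 3: Scale the particular solution.
Multiply by 5/1 = 5:
j = 5, k = 0

Step 4: Verify.
1*(5) + 2*(0) = 5 = 5 ✓

j = 5, k = 0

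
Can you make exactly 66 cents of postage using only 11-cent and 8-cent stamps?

We need non-negative x, y with 11x + 8y = 66.
gcd(11, 8) = 1 divides 66, so integer solutions exist.
Search for a non-negative one: x = 6 gives 8y = 66 - 66 = 0, so y = 0.
Check: 11·6 + 8·0 = 66 ✓

Yes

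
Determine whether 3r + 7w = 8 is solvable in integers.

Step 1: Compute gcd(3, 7).
gcd(3, 7) = 1

Step 2: Check divisibility.
Does 1 divide 8? 8 = 1 x 8, so yes.

By the theorem on linear Diophantine equations, 3r + 7w = 8 has integer solutions if and only if gcd(3, 7) divides 8. Since 1 | 8, solutions exist.

Yes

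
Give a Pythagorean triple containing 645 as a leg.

We need the other leg and hypotenuse such that 645² + x² = c².
Take x = 812, c = 1037: 645² + 812² = 416025 + 659344 = 1075369 = 1037² ✓
Triple: (645, 812, 1037)

(645, 812, 1037)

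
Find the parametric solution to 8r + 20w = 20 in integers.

Step 1: Compute gcd(8, 20) = 4.
Since 4 divides 20, solutions exist.

Step 2: Find a particular solution using extended Euclidean algorithm.
We get r₀ = -10, w₀ = 5.
Check: 8*-10 + 20*5 = 20 = 20 ✓

Step 3: Write the general solution.
r = -10 + (20/4)t = -10 + 5t
w = 5 - (8/4)t = 5 - 2t
for any integer t.

r = -10 + 5t, w = 5 - 2t for integer t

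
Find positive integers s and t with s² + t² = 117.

We need to find integers s, t > 0 such that s² + t² = 117.
Trying s = 6: t² = 117 - 6² = 117 - 36 = 81
t = 9
Check: 6² + 9² = 36 + 81 = 117 ✓

117 = 6² + 9²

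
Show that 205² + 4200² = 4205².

Compute a² + b² = 205² + 4200² = 42025 + 17640000 = 17682025
Compute c² = 4205² = 17682025
Since 17682025 = 17682025, confirmed.

Yes, it is a Pythagorean triple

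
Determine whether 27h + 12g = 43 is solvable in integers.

Step 1: Compute gcd(27, 12).
gcd(27, 12) = 3

Step 2: Check divisibility.
Does 3 divide 43? 43 = 3 x 14 + 1, so no.

By the theorem on linear Diophantine equations, 27h + 12g = 43 has integer solutions if and only if gcd(27, 12) divides 43. Since 3 does not divide 43, no solutions exist.

No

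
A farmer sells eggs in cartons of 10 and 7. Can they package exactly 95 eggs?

We need non-negative a, b with 10a + 7b = 95.
gcd(10, 7) = 1 divides 95.
Try a = 6: 7b = 95 - 60 = 35, so b = 5.
One way: 6 cartons of 10 and 5 cartons of 7.

Yes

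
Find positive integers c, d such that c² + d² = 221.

Search for c with 221 - c² a perfect square.
c = 5: 221 - 5² = 221 - 25 = 196 = 14² ✓
So c = 5, d = 14.

c = 5, d = 14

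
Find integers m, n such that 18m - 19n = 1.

Step 1: Check solvability.
gcd(18, 19) = 1
Since 1 divides 1, solutions exist.

Step 2: Apply extended Euclidean algorithm to find gcd.
We find integers such that 18*x0 + 19*y0 = 1

Step 3: Scale the particular solution.
Multiply by 1/1 = 1:
m = -1, n = -1

Step 4: Verify.
18*(-1) - 19*(-1) = 1 = 1 ✓

m = -1, n = -1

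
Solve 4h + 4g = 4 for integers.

Step 1: Check solvability.
gcd(4, 4) = 4
Since 4 divides 4, solutions exist.

Step 2: Apply extended Euclidean algorithm to find gcd.
We find integers such that 4*x0 + 4*y0 = 4

Step 3: Scale the particular solution.
Multiply by 4/4 = 1:
h = 0, g = 1

Step 4: Verify.
4*(0) + 4*(1) = 4 = 4 ✓

h = 0, g = 1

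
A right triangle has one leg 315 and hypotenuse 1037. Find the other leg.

b² = c² - a² = 1075369 - 99225 = 976144
b = 988

988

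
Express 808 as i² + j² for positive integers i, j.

We need to find integers i, j > 0 such that i² + j² = 808.
Trying i = 18: j² = 808 - 18² = 808 - 324 = 484
j = 22
Check: 18² + 22² = 324 + 484 = 808 ✓

808 = 18² + 22²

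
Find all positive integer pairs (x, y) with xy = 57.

The positive divisors of 57 are: 1, 3, 19, 57.
Each divisor d gives the pair (d, 57/d):
(1, 57), (3, 19), (19, 3), (57, 1)

(1, 57), (3, 19), (19, 3), (57, 1)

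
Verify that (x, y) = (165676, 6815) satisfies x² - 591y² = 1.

Compute x² = 165676² = 27448536976
Compute 591y² = 591·6815² = 591·46444225 = 27448536975
x² - 591y² = 27448536976 - 27448536975 = 1
Since this equals 1, (165676, 6815) is a solution.

Yes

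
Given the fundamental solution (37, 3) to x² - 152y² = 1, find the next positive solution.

Solutions to x² - Dy² = 1 are generated by powers of (x₀ + y₀√D).
The next solution satisfies x₁ + y₁√152 = (x₀ + y₀√152)², giving:
x₁ = x₀² + 152y₀² = 37² + 152·3² = 1369 + 1368 = 2737
y₁ = 2x₀y₀ = 2·37·3 = 222

Verify: 2737² - 152·222² = 7491169 - 7491168 = 1 ✓

x = 2737, y = 222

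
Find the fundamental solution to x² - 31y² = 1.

We seek the smallest positive integers (x, y) with x² - 31y² = 1, i.e., x² = 31y² + 1.
Try successive y values:
y = 1: x² = 31·1² + 1 = 32, not a perfect square
y = 2: x² = 31·2² + 1 = 125, not a perfect square
y = 3: x² = 31·3² + 1 = 280, not a perfect square
... continuing the search (or via continued fractions) ...
y = 273: x² = 31·273² + 1 = 2310400, x = 1520 ✓

Verify: 1520² - 31·273² = 2310400 - 2310399 = 1 ✓

x = 1520, y = 273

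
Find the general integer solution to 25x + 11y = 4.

Step 1: Compute gcd(25, 11) = 1.
Since 1 divides 4, solutions exist.

Step 2: Find a particular solution using extended Euclidean algorithm.
We get x₀ = 16, y₀ = -36.
Check: 25*16 + 11*-36 = 4 = 4 ✓

Step 3: Write the general solution.
x = 16 + (11/1)t = 16 + 11t
y = -36 - (25/1)t = -36 - 25t
for any integer t.

x = 16 + 11t, y = -36 - 25t for integer t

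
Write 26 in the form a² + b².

We need to find integers a, b > 0 such that a² + b² = 26.
Trying a = 1: b² = 26 - 1² = 26 - 1 = 25
b = 5
Check: 1² + 5² = 1 + 25 = 26 ✓

26 = 1² + 5²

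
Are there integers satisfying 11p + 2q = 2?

Step 1: Compute gcd(11, 2).
gcd(11, 2) = 1

Step 2: Check divisibility.
Does 1 divide 2? 2 = 1 x 2, so yes.

By the theorem on linear Diophantine equations, 11p + 2q = 2 has integer solutions if and only if gcd(11, 2) divides 2. Since 1 | 2, solutions exist.

Yes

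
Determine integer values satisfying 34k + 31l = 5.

Step 1: Check solvability.
gcd(34, 31) = 1
Since 1 divides 5, solutions exist.

Step 2: Apply extended Euclidean algorithm to find gcd.
We find integers such that 34*x0 + 31*y0 = 1

Step 3: Scale the particular solution.
Multiply by 5/1 = 5:
k = -50, l = 55

Step 4: Verify.
34*(-50) + 31*(55) = 5 = 5 ✓

k = -50, l = 55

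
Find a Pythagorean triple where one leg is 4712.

We need the other leg and hypotenuse such that 4712² + x² = c².
Take x = 2400, c = 5288: 4712² + 2400² = 22202944 + 5760000 = 27962944 = 5288² ✓
Triple: (4712, 2400, 5288)

(4712, 2400, 5288)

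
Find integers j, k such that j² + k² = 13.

We need to find integers j, k > 0 such that j² + k² = 13.
Trying j = 2: k² = 13 - 2² = 13 - 4 = 9
k = 3
Check: 2² + 3² = 4 + 9 = 13 ✓

13 = 2² + 3²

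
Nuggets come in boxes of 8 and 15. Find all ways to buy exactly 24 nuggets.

We need non-negative integers (x, y) with 8x + 15y = 24.
For each x in 0..3, check if 24 - 8x is a non-negative multiple of 15.
x = 3: 15y = 0, y = 0 ✓

(3 boxes of 8, 0 boxes of 15)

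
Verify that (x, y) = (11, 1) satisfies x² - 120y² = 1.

Compute x² = 11² = 121
Compute 120y² = 120·1² = 120·1 = 120
x² - 120y² = 121 - 120 = 1
Since this equals 1, (11, 1) is a solution.

Yes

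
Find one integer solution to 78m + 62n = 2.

Step 1: Check solvability.
gcd(78, 62) = 2
Since 2 divides 2, solutions exist.

Step 2: Apply extended Euclidean algorithm to find gcd.
We find integers such that 78*x0 + 62*y0 = 2

Step 3: Scale the particular solution.
Multiply by 2/2 = 1:
m = 4, n = -5

Step 4: Verify.
78*(4) + 62*(-5) = 2 = 2 ✓

m = 4, n = -5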